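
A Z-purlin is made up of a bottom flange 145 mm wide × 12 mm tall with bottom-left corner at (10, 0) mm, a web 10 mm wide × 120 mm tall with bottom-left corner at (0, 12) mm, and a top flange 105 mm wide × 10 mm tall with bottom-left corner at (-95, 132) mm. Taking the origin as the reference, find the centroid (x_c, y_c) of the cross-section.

x_c = 26.30 mm, y_c = 60.32 mm

bottom flange: A = 145 × 12 = 1740.00, centroid at (82.50, 6.00).
web: A = 10 × 120 = 1200.00, centroid at (5.00, 72.00).
top flange: A = 105 × 10 = 1050.00, centroid at (-42.50, 137.00).
ΣA = 3990.00 mm², ΣAx_c = 104925.00 mm³, ΣAy_c = 240690.00 mm³.
x_c = 104925.00/3990.00 = 26.30 mm; y_c = 240690.00/3990.00 = 60.32 mm.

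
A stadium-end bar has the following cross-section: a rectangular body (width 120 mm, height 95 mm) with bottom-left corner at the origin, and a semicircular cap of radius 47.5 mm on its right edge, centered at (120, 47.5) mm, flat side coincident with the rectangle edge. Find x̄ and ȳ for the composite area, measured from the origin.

rectangular body: A = 120 × 95 = 11400.00, centroid at (60.00, 47.50).
semicircular end: A = ½π·47.5² = 3544.11, centroid at (140.16, 47.50).
ΣA = 14944.11 mm², ΣAx̄ = 1180741.02 mm³, ΣAȳ = 709845.19 mm³.
x̄ = 1180741.02/14944.11 = 79.01 mm; ȳ = 709845.19/14944.11 = 47.50 mm.

x̄ = 79.01 mm, ȳ = 47.50 mm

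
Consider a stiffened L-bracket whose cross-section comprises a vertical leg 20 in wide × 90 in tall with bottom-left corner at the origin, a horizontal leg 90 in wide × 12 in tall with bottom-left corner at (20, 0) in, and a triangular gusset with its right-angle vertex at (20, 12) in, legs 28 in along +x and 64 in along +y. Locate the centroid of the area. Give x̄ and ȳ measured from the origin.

x̄ = 30.32 in, ȳ = 31.08 in

vertical leg: A = 20 × 90 = 1800.00, centroid at (10.00, 45.00).
horizontal leg: A = 90 × 12 = 1080.00, centroid at (65.00, 6.00).
gusset: A = ½·28·64 = 896.00, centroid at (29.33, 33.33).
ΣA = 3776.00 in²
ΣAx̄ = (1800.00)(10.00) + (1080.00)(65.00) + (896.00)(29.33) = 114482.67 in³
ΣAȳ = (1800.00)(45.00) + (1080.00)(6.00) + (896.00)(33.33) = 117346.67 in³
x̄ = 114482.67 / 3776.00 = 30.32 in
ȳ = 117346.67 / 3776.00 = 31.08 in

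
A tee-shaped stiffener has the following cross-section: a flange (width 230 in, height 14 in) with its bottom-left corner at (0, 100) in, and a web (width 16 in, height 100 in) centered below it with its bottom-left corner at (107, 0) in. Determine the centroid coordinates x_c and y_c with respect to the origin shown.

x_c = 115.00 in, y_c = 88.08 in

web: A = 16 × 100 = 1600.00, centroid at (115.00, 50.00).
flange: A = 230 × 14 = 3220.00, centroid at (115.00, 107.00).
ΣA = 4820.00 in²
ΣAx_c = (1600.00)(115.00) + (3220.00)(115.00) = 554300.00 in³
ΣAy_c = (1600.00)(50.00) + (3220.00)(107.00) = 424540.00 in³
x_c = 554300.00 / 4820.00 = 115.00 in
y_c = 424540.00 / 4820.00 = 88.08 in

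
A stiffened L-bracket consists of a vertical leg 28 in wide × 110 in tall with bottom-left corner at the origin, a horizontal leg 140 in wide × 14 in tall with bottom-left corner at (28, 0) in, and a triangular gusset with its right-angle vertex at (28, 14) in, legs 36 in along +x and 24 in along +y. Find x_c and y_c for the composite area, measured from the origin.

vertical leg: A = 28 × 110 = 3080.00, centroid at (14.00, 55.00).
horizontal leg: A = 140 × 14 = 1960.00, centroid at (98.00, 7.00).
gusset: A = ½·36·24 = 432.00, centroid at (40.00, 22.00).
ΣA = 5472.00 in², ΣAx_c = 252480.00 in³, ΣAy_c = 192624.00 in³.
x_c = 252480.00/5472.00 = 46.14 in; y_c = 192624.00/5472.00 = 35.20 in.

x_c = 46.14 in, y_c = 35.20 in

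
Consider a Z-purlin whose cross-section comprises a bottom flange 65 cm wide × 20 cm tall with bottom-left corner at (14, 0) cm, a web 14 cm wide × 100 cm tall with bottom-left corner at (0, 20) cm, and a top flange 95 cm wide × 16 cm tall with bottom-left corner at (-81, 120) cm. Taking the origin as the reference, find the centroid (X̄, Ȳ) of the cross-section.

X̄ = 4.58 cm, Ȳ = 72.41 cm

bottom flange: A = 65 × 20 = 1300.00, centroid at (46.50, 10.00).
web: A = 14 × 100 = 1400.00, centroid at (7.00, 70.00).
top flange: A = 95 × 16 = 1520.00, centroid at (-33.50, 128.00).
ΣA = 4220.00 cm², ΣAX̄ = 19330.00 cm³, ΣAȲ = 305560.00 cm³.
X̄ = 19330.00/4220.00 = 4.58 cm; Ȳ = 305560.00/4220.00 = 72.41 cm.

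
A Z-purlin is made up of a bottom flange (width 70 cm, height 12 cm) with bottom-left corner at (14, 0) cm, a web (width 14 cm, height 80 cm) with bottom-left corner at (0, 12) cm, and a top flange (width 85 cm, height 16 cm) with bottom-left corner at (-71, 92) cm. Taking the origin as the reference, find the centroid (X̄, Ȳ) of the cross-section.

X̄ = 3.08 cm, Ȳ = 60.02 cm

Part | A | x̄ᵢ | ȳᵢ | A·x̄ᵢ | A·ȳᵢ
bottom flange | 840.00 | 49.00 | 6.00 | 41160.00 | 5040.00
web | 1120.00 | 7.00 | 52.00 | 7840.00 | 58240.00
top flange | 1360.00 | -28.50 | 100.00 | -38760.00 | 136000.00
Σ | 3320.00 |  |  | 10240.00 | 199280.00
X̄ = 10240.00 / 3320.00 = 3.08 cm
Ȳ = 199280.00 / 3320.00 = 60.02 cm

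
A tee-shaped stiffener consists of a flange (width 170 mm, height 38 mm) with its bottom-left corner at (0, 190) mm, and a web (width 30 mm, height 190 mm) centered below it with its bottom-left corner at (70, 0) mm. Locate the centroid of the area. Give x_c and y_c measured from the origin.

Part | A | x̄ᵢ | ȳᵢ | A·x̄ᵢ | A·ȳᵢ
web | 5700.00 | 85.00 | 95.00 | 484500.00 | 541500.00
flange | 6460.00 | 85.00 | 209.00 | 549100.00 | 1350140.00
Σ | 12160.00 |  |  | 1033600.00 | 1891640.00
x_c = 1033600.00 / 12160.00 = 85.00 mm
y_c = 1891640.00 / 12160.00 = 155.56 mm

x_c = 85.00 mm, y_c = 155.56 mm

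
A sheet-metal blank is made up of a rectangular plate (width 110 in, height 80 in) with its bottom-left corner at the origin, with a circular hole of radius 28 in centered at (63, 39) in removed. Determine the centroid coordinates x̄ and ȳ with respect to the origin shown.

plate: A = 110 × 80 = 8800.00, centroid at (55.00, 40.00).
hole: A = −π·28² = -2463.01, centroid at (63.00, 39.00).
ΣA = 6336.99 in²
ΣAx̄ = (8800.00)(55.00) + (-2463.01)(63.00) = 328830.46 in³
ΣAȳ = (8800.00)(40.00) + (-2463.01)(39.00) = 255942.66 in³
x̄ = 328830.46 / 6336.99 = 51.89 in
ȳ = 255942.66 / 6336.99 = 40.39 in

x̄ = 51.89 in, ȳ = 40.39 in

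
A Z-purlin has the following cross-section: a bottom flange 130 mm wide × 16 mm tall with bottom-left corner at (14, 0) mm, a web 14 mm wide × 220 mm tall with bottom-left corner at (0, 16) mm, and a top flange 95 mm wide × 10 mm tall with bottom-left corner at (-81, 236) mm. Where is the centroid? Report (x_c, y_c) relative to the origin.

bottom flange: A = 130 × 16 = 2080.00, centroid at (79.00, 8.00).
web: A = 14 × 220 = 3080.00, centroid at (7.00, 126.00).
top flange: A = 95 × 10 = 950.00, centroid at (-33.50, 241.00).
ΣA = 6110.00 mm², ΣAx_c = 154055.00 mm³, ΣAy_c = 633670.00 mm³.
x_c = 154055.00/6110.00 = 25.21 mm; y_c = 633670.00/6110.00 = 103.71 mm.

x_c = 25.21 mm, y_c = 103.71 mm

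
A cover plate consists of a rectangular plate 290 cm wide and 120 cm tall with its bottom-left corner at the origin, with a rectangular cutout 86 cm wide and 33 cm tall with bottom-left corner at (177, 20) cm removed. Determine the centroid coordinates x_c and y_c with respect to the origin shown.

x_c = 138.34 cm, y_c = 62.09 cm

Part | A | x̄ᵢ | ȳᵢ | A·x̄ᵢ | A·ȳᵢ
plate | 34800.00 | 145.00 | 60.00 | 5046000.00 | 2088000.00
hole | -2838.00 | 220.00 | 36.50 | -624360.00 | -103587.00
Σ | 31962.00 |  |  | 4421640.00 | 1984413.00
x_c = 4421640.00 / 31962.00 = 138.34 cm
y_c = 1984413.00 / 31962.00 = 62.09 cm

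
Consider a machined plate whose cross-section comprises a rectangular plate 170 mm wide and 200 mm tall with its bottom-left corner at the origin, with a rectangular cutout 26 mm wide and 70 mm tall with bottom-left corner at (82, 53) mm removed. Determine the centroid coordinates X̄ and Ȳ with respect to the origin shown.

plate: A = 170 × 200 = 34000.00, centroid at (85.00, 100.00).
hole: A = −(26 × 70) = -1820.00, centroid at (95.00, 88.00).
ΣA = 32180.00 mm², ΣAX̄ = 2717100.00 mm³, ΣAȲ = 3239840.00 mm³.
X̄ = 2717100.00/32180.00 = 84.43 mm; Ȳ = 3239840.00/32180.00 = 100.68 mm.

X̄ = 84.43 mm, Ȳ = 100.68 mm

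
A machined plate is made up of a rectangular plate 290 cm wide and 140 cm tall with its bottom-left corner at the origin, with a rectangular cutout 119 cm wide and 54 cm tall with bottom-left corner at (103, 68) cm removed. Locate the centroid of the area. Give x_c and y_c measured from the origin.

Part | A | x̄ᵢ | ȳᵢ | A·x̄ᵢ | A·ȳᵢ
plate | 40600.00 | 145.00 | 70.00 | 5887000.00 | 2842000.00
hole | -6426.00 | 162.50 | 95.00 | -1044225.00 | -610470.00
Σ | 34174.00 |  |  | 4842775.00 | 2231530.00
x_c = 4842775.00 / 34174.00 = 141.71 cm
y_c = 2231530.00 / 34174.00 = 65.30 cm

x_c = 141.71 cm, y_c = 65.30 cm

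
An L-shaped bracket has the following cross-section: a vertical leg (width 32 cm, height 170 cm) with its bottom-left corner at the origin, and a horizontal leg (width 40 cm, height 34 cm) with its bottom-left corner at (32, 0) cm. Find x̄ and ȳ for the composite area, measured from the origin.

vertical leg: A = 32 × 170 = 5440.00, centroid at (16.00, 85.00).
horizontal leg: A = 40 × 34 = 1360.00, centroid at (52.00, 17.00).
ΣA = 6800.00 cm²
ΣAx̄ = (5440.00)(16.00) + (1360.00)(52.00) = 157760.00 cm³
ΣAȳ = (5440.00)(85.00) + (1360.00)(17.00) = 485520.00 cm³
x̄ = 157760.00 / 6800.00 = 23.20 cm
ȳ = 485520.00 / 6800.00 = 71.40 cm

x̄ = 23.20 cm, ȳ = 71.40 cm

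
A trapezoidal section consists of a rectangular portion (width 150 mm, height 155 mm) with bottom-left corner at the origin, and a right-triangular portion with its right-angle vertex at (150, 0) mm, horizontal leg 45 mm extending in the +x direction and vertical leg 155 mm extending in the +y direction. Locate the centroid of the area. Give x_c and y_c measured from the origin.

rectangular portion: A = 150 × 155 = 23250.00, centroid at (75.00, 77.50).
triangular portion: A = ½·45·155 = 3487.50, centroid at (165.00, 51.67).
ΣA = 26737.50 mm²
ΣAx_c = (23250.00)(75.00) + (3487.50)(165.00) = 2319187.50 mm³
ΣAy_c = (23250.00)(77.50) + (3487.50)(51.67) = 1982062.50 mm³
x_c = 2319187.50 / 26737.50 = 86.74 mm
y_c = 1982062.50 / 26737.50 = 74.13 mm

x_c = 86.74 mm, y_c = 74.13 mm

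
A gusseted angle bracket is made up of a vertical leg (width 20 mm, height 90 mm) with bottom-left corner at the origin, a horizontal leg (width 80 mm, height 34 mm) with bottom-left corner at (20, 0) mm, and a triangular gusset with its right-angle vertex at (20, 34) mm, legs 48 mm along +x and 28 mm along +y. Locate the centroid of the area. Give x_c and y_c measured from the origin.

x_c = 39.56 mm, y_c = 30.12 mm

vertical leg: A = 20 × 90 = 1800.00, centroid at (10.00, 45.00).
horizontal leg: A = 80 × 34 = 2720.00, centroid at (60.00, 17.00).
gusset: A = ½·48·28 = 672.00, centroid at (36.00, 43.33).
ΣA = 5192.00 mm²
ΣAx_c = (1800.00)(10.00) + (2720.00)(60.00) + (672.00)(36.00) = 205392.00 mm³
ΣAy_c = (1800.00)(45.00) + (2720.00)(17.00) + (672.00)(43.33) = 156360.00 mm³
x_c = 205392.00 / 5192.00 = 39.56 mm
y_c = 156360.00 / 5192.00 = 30.12 mm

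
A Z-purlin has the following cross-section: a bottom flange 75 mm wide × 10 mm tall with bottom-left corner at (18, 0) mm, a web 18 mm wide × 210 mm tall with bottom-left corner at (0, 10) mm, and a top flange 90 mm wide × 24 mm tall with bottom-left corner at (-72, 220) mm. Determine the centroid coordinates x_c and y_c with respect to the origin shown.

bottom flange: A = 75 × 10 = 750.00, centroid at (55.50, 5.00).
web: A = 18 × 210 = 3780.00, centroid at (9.00, 115.00).
top flange: A = 90 × 24 = 2160.00, centroid at (-27.00, 232.00).
ΣA = 6690.00 mm²
ΣAx_c = (750.00)(55.50) + (3780.00)(9.00) + (2160.00)(-27.00) = 17325.00 mm³
ΣAy_c = (750.00)(5.00) + (3780.00)(115.00) + (2160.00)(232.00) = 939570.00 mm³
x_c = 17325.00 / 6690.00 = 2.59 mm
y_c = 939570.00 / 6690.00 = 140.44 mm

x_c = 2.59 mm, y_c = 140.44 mm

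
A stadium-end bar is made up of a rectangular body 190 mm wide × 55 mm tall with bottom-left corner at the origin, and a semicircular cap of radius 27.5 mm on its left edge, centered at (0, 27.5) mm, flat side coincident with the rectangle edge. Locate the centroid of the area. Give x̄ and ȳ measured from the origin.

Part | A | x̄ᵢ | ȳᵢ | A·x̄ᵢ | A·ȳᵢ
rectangular body | 10450.00 | 95.00 | 27.50 | 992750.00 | 287375.00
semicircular end | 1187.91 | -11.67 | 27.50 | -13864.58 | 32667.65
Σ | 11637.91 |  |  | 978885.42 | 320042.65
x̄ = 978885.42 / 11637.91 = 84.11 mm
ȳ = 320042.65 / 11637.91 = 27.50 mm

x̄ = 84.11 mm, ȳ = 27.50 mm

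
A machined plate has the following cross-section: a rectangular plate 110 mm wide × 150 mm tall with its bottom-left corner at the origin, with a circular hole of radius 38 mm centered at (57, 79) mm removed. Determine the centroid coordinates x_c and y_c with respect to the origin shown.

plate: A = 110 × 150 = 16500.00, centroid at (55.00, 75.00).
hole: A = −π·38² = -4536.46, centroid at (57.00, 79.00).
ΣA = 11963.54 mm²
ΣAx_c = (16500.00)(55.00) + (-4536.46)(57.00) = 648921.79 mm³
ΣAy_c = (16500.00)(75.00) + (-4536.46)(79.00) = 879119.68 mm³
x_c = 648921.79 / 11963.54 = 54.24 mm
y_c = 879119.68 / 11963.54 = 73.48 mm

x_c = 54.24 mm, y_c = 73.48 mm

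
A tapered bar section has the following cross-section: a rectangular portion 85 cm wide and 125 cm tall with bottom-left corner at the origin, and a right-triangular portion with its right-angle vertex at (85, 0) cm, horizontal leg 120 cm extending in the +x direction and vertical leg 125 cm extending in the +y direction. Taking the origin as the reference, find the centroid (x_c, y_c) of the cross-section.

rectangular portion: A = 85 × 125 = 10625.00, centroid at (42.50, 62.50).
triangular portion: A = ½·120·125 = 7500.00, centroid at (125.00, 41.67).
ΣA = 18125.00 cm²
ΣAx_c = (10625.00)(42.50) + (7500.00)(125.00) = 1389062.50 cm³
ΣAy_c = (10625.00)(62.50) + (7500.00)(41.67) = 976562.50 cm³
x_c = 1389062.50 / 18125.00 = 76.64 cm
y_c = 976562.50 / 18125.00 = 53.88 cm

x_c = 76.64 cm, y_c = 53.88 cm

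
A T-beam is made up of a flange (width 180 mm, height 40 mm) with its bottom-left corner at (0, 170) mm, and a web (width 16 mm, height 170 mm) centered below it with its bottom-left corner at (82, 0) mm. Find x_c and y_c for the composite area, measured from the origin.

x_c = 90.00 mm, y_c = 161.21 mm

web: A = 16 × 170 = 2720.00, centroid at (90.00, 85.00).
flange: A = 180 × 40 = 7200.00, centroid at (90.00, 190.00).
ΣA = 9920.00 mm², ΣAx_c = 892800.00 mm³, ΣAy_c = 1599200.00 mm³.
x_c = 892800.00/9920.00 = 90.00 mm; y_c = 1599200.00/9920.00 = 161.21 mm.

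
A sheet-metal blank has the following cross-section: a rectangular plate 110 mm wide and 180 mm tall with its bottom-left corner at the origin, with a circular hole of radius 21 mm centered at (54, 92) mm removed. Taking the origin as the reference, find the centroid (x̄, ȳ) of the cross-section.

x̄ = 55.08 mm, ȳ = 89.85 mm

plate: A = 110 × 180 = 19800.00, centroid at (55.00, 90.00).
hole: A = −π·21² = -1385.44, centroid at (54.00, 92.00).
ΣA = 18414.56 mm²
ΣAx̄ = (19800.00)(55.00) + (-1385.44)(54.00) = 1014186.11 mm³
ΣAȳ = (19800.00)(90.00) + (-1385.44)(92.00) = 1654539.30 mm³
x̄ = 1014186.11 / 18414.56 = 55.08 mm
ȳ = 1654539.30 / 18414.56 = 89.85 mm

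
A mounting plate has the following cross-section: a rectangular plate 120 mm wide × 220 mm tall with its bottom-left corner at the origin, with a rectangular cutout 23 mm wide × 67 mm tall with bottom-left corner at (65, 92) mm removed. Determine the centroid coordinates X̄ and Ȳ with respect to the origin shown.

X̄ = 58.98 mm, Ȳ = 109.04 mm

plate: A = 120 × 220 = 26400.00, centroid at (60.00, 110.00).
hole: A = −(23 × 67) = -1541.00, centroid at (76.50, 125.50).
ΣA = 24859.00 mm²
ΣAX̄ = (26400.00)(60.00) + (-1541.00)(76.50) = 1466113.50 mm³
ΣAȲ = (26400.00)(110.00) + (-1541.00)(125.50) = 2710604.50 mm³
X̄ = 1466113.50 / 24859.00 = 58.98 mm
Ȳ = 2710604.50 / 24859.00 = 109.04 mm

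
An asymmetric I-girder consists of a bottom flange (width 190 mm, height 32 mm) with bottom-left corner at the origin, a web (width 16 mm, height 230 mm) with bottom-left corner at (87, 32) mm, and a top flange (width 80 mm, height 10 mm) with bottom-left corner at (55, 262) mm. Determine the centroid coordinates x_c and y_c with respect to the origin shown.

x_c = 95.00 mm, y_c = 80.67 mm

Part | A | x̄ᵢ | ȳᵢ | A·x̄ᵢ | A·ȳᵢ
bottom flange | 6080.00 | 95.00 | 16.00 | 577600.00 | 97280.00
web | 3680.00 | 95.00 | 147.00 | 349600.00 | 540960.00
top flange | 800.00 | 95.00 | 267.00 | 76000.00 | 213600.00
Σ | 10560.00 |  |  | 1003200.00 | 851840.00
x_c = 1003200.00 / 10560.00 = 95.00 mm
y_c = 851840.00 / 10560.00 = 80.67 mm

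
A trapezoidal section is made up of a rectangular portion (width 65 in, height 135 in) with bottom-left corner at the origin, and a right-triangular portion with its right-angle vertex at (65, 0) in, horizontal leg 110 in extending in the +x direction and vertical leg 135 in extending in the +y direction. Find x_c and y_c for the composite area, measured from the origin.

rectangular portion: A = 65 × 135 = 8775.00, centroid at (32.50, 67.50).
triangular portion: A = ½·110·135 = 7425.00, centroid at (101.67, 45.00).
ΣA = 16200.00 in², ΣAx_c = 1040062.50 in³, ΣAy_c = 926437.50 in³.
x_c = 1040062.50/16200.00 = 64.20 in; y_c = 926437.50/16200.00 = 57.19 in.

x_c = 64.20 in, y_c = 57.19 in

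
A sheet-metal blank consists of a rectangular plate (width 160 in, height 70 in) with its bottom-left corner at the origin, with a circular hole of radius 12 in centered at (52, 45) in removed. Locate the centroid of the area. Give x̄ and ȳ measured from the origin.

x̄ = 81.18 in, ȳ = 34.58 in

plate: A = 160 × 70 = 11200.00, centroid at (80.00, 35.00).
hole: A = −π·12² = -452.39, centroid at (52.00, 45.00).
ΣA = 10747.61 in²
ΣAx̄ = (11200.00)(80.00) + (-452.39)(52.00) = 872475.75 in³
ΣAȳ = (11200.00)(35.00) + (-452.39)(45.00) = 371642.48 in³
x̄ = 872475.75 / 10747.61 = 81.18 in
ȳ = 371642.48 / 10747.61 = 34.58 in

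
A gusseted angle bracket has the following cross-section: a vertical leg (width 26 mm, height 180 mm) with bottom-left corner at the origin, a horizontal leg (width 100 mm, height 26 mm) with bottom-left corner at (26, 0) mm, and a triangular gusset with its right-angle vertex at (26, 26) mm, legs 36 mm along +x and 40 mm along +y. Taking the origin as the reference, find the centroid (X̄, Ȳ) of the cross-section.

X̄ = 35.73 mm, Ȳ = 60.41 mm

vertical leg: A = 26 × 180 = 4680.00, centroid at (13.00, 90.00).
horizontal leg: A = 100 × 26 = 2600.00, centroid at (76.00, 13.00).
gusset: A = ½·36·40 = 720.00, centroid at (38.00, 39.33).
ΣA = 8000.00 mm², ΣAX̄ = 285800.00 mm³, ΣAȲ = 483320.00 mm³.
X̄ = 285800.00/8000.00 = 35.73 mm; Ȳ = 483320.00/8000.00 = 60.41 mm.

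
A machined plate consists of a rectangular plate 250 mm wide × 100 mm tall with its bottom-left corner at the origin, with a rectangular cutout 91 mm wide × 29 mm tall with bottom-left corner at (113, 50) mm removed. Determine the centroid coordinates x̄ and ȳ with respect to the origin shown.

plate: A = 250 × 100 = 25000.00, centroid at (125.00, 50.00).
hole: A = −(91 × 29) = -2639.00, centroid at (158.50, 64.50).
ΣA = 22361.00 mm²
ΣAx̄ = (25000.00)(125.00) + (-2639.00)(158.50) = 2706718.50 mm³
ΣAȳ = (25000.00)(50.00) + (-2639.00)(64.50) = 1079784.50 mm³
x̄ = 2706718.50 / 22361.00 = 121.05 mm
ȳ = 1079784.50 / 22361.00 = 48.29 mm

x̄ = 121.05 mm, ȳ = 48.29 mm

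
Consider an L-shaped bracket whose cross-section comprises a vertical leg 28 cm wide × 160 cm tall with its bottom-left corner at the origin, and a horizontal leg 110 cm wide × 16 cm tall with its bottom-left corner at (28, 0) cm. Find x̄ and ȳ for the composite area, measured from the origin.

x̄ = 33.46 cm, ȳ = 59.69 cm

vertical leg: A = 28 × 160 = 4480.00, centroid at (14.00, 80.00).
horizontal leg: A = 110 × 16 = 1760.00, centroid at (83.00, 8.00).
ΣA = 6240.00 cm²
ΣAx̄ = (4480.00)(14.00) + (1760.00)(83.00) = 208800.00 cm³
ΣAȳ = (4480.00)(80.00) + (1760.00)(8.00) = 372480.00 cm³
x̄ = 208800.00 / 6240.00 = 33.46 cm
ȳ = 372480.00 / 6240.00 = 59.69 cm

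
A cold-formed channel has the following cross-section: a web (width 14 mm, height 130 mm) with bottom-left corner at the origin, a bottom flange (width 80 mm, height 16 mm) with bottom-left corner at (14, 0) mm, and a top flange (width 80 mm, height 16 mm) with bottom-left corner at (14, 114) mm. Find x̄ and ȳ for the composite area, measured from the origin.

x̄ = 34.47 mm, ȳ = 65.00 mm

web: A = 14 × 130 = 1820.00, centroid at (7.00, 65.00).
bottom flange: A = 80 × 16 = 1280.00, centroid at (54.00, 8.00).
top flange: A = 80 × 16 = 1280.00, centroid at (54.00, 122.00).
ΣA = 4380.00 mm², ΣAx̄ = 150980.00 mm³, ΣAȳ = 284700.00 mm³.
x̄ = 150980.00/4380.00 = 34.47 mm; ȳ = 284700.00/4380.00 = 65.00 mm.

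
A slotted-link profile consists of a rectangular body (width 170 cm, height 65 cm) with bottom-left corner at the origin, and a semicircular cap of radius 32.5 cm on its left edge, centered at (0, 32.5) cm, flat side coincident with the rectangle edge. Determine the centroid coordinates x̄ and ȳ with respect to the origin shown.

Part | A | x̄ᵢ | ȳᵢ | A·x̄ᵢ | A·ȳᵢ
rectangular body | 11050.00 | 85.00 | 32.50 | 939250.00 | 359125.00
semicircular end | 1659.15 | -13.79 | 32.50 | -22885.42 | 53922.49
Σ | 12709.15 |  |  | 916364.58 | 413047.49
x̄ = 916364.58 / 12709.15 = 72.10 cm
ȳ = 413047.49 / 12709.15 = 32.50 cm

x̄ = 72.10 cm, ȳ = 32.50 cm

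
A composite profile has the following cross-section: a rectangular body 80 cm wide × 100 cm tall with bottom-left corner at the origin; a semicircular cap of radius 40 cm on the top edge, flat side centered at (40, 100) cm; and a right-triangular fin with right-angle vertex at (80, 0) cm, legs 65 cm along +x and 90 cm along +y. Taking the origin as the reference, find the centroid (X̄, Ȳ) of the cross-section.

X̄ = 53.42 cm, Ȳ = 58.17 cm

rectangular body: A = 80 × 100 = 8000.00, centroid at (40.00, 50.00).
semicircular top: A = ½π·40² = 2513.27, centroid at (40.00, 116.98).
triangular fin: A = ½·65·90 = 2925.00, centroid at (101.67, 30.00).
ΣA = 13438.27 cm², ΣAX̄ = 717905.96 cm³, ΣAȲ = 781744.08 cm³.
X̄ = 717905.96/13438.27 = 53.42 cm; Ȳ = 781744.08/13438.27 = 58.17 cm.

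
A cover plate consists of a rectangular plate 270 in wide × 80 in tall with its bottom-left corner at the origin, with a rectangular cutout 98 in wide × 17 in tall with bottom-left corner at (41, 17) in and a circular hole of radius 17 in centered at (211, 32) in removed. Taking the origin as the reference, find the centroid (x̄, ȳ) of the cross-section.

x̄ = 135.31 in, ȳ = 41.65 in

Part | A | x̄ᵢ | ȳᵢ | A·x̄ᵢ | A·ȳᵢ
plate | 21600.00 | 135.00 | 40.00 | 2916000.00 | 864000.00
hole 1 | -1666.00 | 90.00 | 25.50 | -149940.00 | -42483.00
hole 2 | -907.92 | 211.00 | 32.00 | -191571.18 | -29053.45
Σ | 19026.08 |  |  | 2574488.82 | 792463.55
x̄ = 2574488.82 / 19026.08 = 135.31 in
ȳ = 792463.55 / 19026.08 = 41.65 in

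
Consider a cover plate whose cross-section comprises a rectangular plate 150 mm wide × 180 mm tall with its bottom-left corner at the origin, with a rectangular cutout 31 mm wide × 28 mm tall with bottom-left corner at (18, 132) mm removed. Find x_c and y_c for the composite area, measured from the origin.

plate: A = 150 × 180 = 27000.00, centroid at (75.00, 90.00).
hole: A = −(31 × 28) = -868.00, centroid at (33.50, 146.00).
ΣA = 26132.00 mm²
ΣAx_c = (27000.00)(75.00) + (-868.00)(33.50) = 1995922.00 mm³
ΣAy_c = (27000.00)(90.00) + (-868.00)(146.00) = 2303272.00 mm³
x_c = 1995922.00 / 26132.00 = 76.38 mm
y_c = 2303272.00 / 26132.00 = 88.14 mm

x_c = 76.38 mm, y_c = 88.14 mm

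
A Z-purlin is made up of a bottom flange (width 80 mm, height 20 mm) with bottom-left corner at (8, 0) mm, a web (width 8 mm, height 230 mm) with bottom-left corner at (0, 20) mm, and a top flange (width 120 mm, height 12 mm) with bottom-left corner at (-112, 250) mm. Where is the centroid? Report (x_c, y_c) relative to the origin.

Part | A | x̄ᵢ | ȳᵢ | A·x̄ᵢ | A·ȳᵢ
bottom flange | 1600.00 | 48.00 | 10.00 | 76800.00 | 16000.00
web | 1840.00 | 4.00 | 135.00 | 7360.00 | 248400.00
top flange | 1440.00 | -52.00 | 256.00 | -74880.00 | 368640.00
Σ | 4880.00 |  |  | 9280.00 | 633040.00
x_c = 9280.00 / 4880.00 = 1.90 mm
y_c = 633040.00 / 4880.00 = 129.72 mm

x_c = 1.90 mm, y_c = 129.72 mm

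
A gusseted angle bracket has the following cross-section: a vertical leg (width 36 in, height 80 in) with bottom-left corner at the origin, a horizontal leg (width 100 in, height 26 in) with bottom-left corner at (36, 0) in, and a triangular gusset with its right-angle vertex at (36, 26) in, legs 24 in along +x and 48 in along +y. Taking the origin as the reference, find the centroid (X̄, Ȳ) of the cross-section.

vertical leg: A = 36 × 80 = 2880.00, centroid at (18.00, 40.00).
horizontal leg: A = 100 × 26 = 2600.00, centroid at (86.00, 13.00).
gusset: A = ½·24·48 = 576.00, centroid at (44.00, 42.00).
ΣA = 6056.00 in²
ΣAX̄ = (2880.00)(18.00) + (2600.00)(86.00) + (576.00)(44.00) = 300784.00 in³
ΣAȲ = (2880.00)(40.00) + (2600.00)(13.00) + (576.00)(42.00) = 173192.00 in³
X̄ = 300784.00 / 6056.00 = 49.67 in
Ȳ = 173192.00 / 6056.00 = 28.60 in

X̄ = 49.67 in, Ȳ = 28.60 in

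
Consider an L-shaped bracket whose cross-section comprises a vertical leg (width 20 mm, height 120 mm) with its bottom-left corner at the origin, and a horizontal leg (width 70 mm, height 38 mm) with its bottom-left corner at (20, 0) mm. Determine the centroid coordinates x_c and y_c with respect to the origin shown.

x_c = 33.66 mm, y_c = 38.45 mm

Part | A | x̄ᵢ | ȳᵢ | A·x̄ᵢ | A·ȳᵢ
vertical leg | 2400.00 | 10.00 | 60.00 | 24000.00 | 144000.00
horizontal leg | 2660.00 | 55.00 | 19.00 | 146300.00 | 50540.00
Σ | 5060.00 |  |  | 170300.00 | 194540.00
x_c = 170300.00 / 5060.00 = 33.66 mm
y_c = 194540.00 / 5060.00 = 38.45 mm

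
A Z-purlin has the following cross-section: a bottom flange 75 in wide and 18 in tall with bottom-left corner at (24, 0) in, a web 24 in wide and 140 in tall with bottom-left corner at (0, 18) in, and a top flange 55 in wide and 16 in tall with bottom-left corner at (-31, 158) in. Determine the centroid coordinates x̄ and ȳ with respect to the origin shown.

bottom flange: A = 75 × 18 = 1350.00, centroid at (61.50, 9.00).
web: A = 24 × 140 = 3360.00, centroid at (12.00, 88.00).
top flange: A = 55 × 16 = 880.00, centroid at (-3.50, 166.00).
ΣA = 5590.00 in²
ΣAx̄ = (1350.00)(61.50) + (3360.00)(12.00) + (880.00)(-3.50) = 120265.00 in³
ΣAȳ = (1350.00)(9.00) + (3360.00)(88.00) + (880.00)(166.00) = 453910.00 in³
x̄ = 120265.00 / 5590.00 = 21.51 in
ȳ = 453910.00 / 5590.00 = 81.20 in

x̄ = 21.51 in, ȳ = 81.20 in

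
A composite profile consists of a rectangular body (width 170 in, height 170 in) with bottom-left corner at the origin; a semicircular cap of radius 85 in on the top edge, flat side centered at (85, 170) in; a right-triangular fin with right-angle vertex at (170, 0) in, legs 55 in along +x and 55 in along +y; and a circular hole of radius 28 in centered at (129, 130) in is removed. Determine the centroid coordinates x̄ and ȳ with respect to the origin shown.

x̄ = 86.22 in, ȳ = 114.58 in

Part | A | x̄ᵢ | ȳᵢ | A·x̄ᵢ | A·ȳᵢ
rectangular body | 28900.00 | 85.00 | 85.00 | 2456500.00 | 2456500.00
semicircular top | 11349.00 | 85.00 | 206.08 | 964665.29 | 2338747.26
triangular fin | 1512.50 | 188.33 | 18.33 | 284854.17 | 27729.17
hole | -2463.01 | 129.00 | 130.00 | -317728.11 | -320191.12
Σ | 39298.49 |  |  | 3388291.35 | 4502785.30
x̄ = 3388291.35 / 39298.49 = 86.22 in
ȳ = 4502785.30 / 39298.49 = 114.58 in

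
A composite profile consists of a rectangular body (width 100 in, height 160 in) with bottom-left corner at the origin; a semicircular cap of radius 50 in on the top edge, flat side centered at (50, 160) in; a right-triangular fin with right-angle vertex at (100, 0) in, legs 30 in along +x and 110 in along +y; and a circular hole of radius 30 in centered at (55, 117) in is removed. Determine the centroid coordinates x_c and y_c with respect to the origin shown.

rectangular body: A = 100 × 160 = 16000.00, centroid at (50.00, 80.00).
semicircular top: A = ½π·50² = 3926.99, centroid at (50.00, 181.22).
triangular fin: A = ½·30·110 = 1650.00, centroid at (110.00, 36.67).
hole: A = −π·30² = -2827.43, centroid at (55.00, 117.00).
ΣA = 18749.56 in²
ΣAx_c = (16000.00)(50.00) + (3926.99)(50.00) + (1650.00)(110.00) + (-2827.43)(55.00) = 1022340.70 in³
ΣAy_c = (16000.00)(80.00) + (3926.99)(181.22) + (1650.00)(36.67) + (-2827.43)(117.00) = 1721342.16 in³
x_c = 1022340.70 / 18749.56 = 54.53 in
y_c = 1721342.16 / 18749.56 = 91.81 in

x_c = 54.53 in, y_c = 91.81 in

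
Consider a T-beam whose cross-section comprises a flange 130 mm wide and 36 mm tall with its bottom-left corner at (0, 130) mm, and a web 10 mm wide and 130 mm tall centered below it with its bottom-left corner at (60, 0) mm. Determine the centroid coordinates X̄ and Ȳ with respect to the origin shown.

Part | A | x̄ᵢ | ȳᵢ | A·x̄ᵢ | A·ȳᵢ
web | 1300.00 | 65.00 | 65.00 | 84500.00 | 84500.00
flange | 4680.00 | 65.00 | 148.00 | 304200.00 | 692640.00
Σ | 5980.00 |  |  | 388700.00 | 777140.00
X̄ = 388700.00 / 5980.00 = 65.00 mm
Ȳ = 777140.00 / 5980.00 = 129.96 mm

X̄ = 65.00 mm, Ȳ = 129.96 mm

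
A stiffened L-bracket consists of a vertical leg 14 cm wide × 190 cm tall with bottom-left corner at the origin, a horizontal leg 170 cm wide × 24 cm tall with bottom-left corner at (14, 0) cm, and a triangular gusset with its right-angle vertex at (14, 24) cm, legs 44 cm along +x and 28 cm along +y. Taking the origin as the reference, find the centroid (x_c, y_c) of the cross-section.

x_c = 59.84 cm, y_c = 43.80 cm

Part | A | x̄ᵢ | ȳᵢ | A·x̄ᵢ | A·ȳᵢ
vertical leg | 2660.00 | 7.00 | 95.00 | 18620.00 | 252700.00
horizontal leg | 4080.00 | 99.00 | 12.00 | 403920.00 | 48960.00
gusset | 616.00 | 28.67 | 33.33 | 17658.67 | 20533.33
Σ | 7356.00 |  |  | 440198.67 | 322193.33
x_c = 440198.67 / 7356.00 = 59.84 cm
y_c = 322193.33 / 7356.00 = 43.80 cm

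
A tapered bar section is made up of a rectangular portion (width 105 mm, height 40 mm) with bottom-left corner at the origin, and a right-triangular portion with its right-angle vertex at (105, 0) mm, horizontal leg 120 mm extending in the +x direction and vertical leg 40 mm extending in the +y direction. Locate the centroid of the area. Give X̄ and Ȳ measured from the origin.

X̄ = 86.14 mm, Ȳ = 17.58 mm

rectangular portion: A = 105 × 40 = 4200.00, centroid at (52.50, 20.00).
triangular portion: A = ½·120·40 = 2400.00, centroid at (145.00, 13.33).
ΣA = 6600.00 mm²
ΣAX̄ = (4200.00)(52.50) + (2400.00)(145.00) = 568500.00 mm³
ΣAȲ = (4200.00)(20.00) + (2400.00)(13.33) = 116000.00 mm³
X̄ = 568500.00 / 6600.00 = 86.14 mm
Ȳ = 116000.00 / 6600.00 = 17.58 mm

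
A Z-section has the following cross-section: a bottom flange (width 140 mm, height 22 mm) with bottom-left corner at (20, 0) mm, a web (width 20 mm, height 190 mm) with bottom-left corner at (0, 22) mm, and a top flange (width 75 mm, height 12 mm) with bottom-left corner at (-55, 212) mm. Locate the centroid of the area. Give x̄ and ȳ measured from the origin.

bottom flange: A = 140 × 22 = 3080.00, centroid at (90.00, 11.00).
web: A = 20 × 190 = 3800.00, centroid at (10.00, 117.00).
top flange: A = 75 × 12 = 900.00, centroid at (-17.50, 218.00).
ΣA = 7780.00 mm²
ΣAx̄ = (3080.00)(90.00) + (3800.00)(10.00) + (900.00)(-17.50) = 299450.00 mm³
ΣAȳ = (3080.00)(11.00) + (3800.00)(117.00) + (900.00)(218.00) = 674680.00 mm³
x̄ = 299450.00 / 7780.00 = 38.49 mm
ȳ = 674680.00 / 7780.00 = 86.72 mm

x̄ = 38.49 mm, ȳ = 86.72 mm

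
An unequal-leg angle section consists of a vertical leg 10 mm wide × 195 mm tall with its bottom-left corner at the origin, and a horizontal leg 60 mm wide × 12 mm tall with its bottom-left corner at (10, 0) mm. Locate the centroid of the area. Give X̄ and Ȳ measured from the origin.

vertical leg: A = 10 × 195 = 1950.00, centroid at (5.00, 97.50).
horizontal leg: A = 60 × 12 = 720.00, centroid at (40.00, 6.00).
ΣA = 2670.00 mm²
ΣAX̄ = (1950.00)(5.00) + (720.00)(40.00) = 38550.00 mm³
ΣAȲ = (1950.00)(97.50) + (720.00)(6.00) = 194445.00 mm³
X̄ = 38550.00 / 2670.00 = 14.44 mm
Ȳ = 194445.00 / 2670.00 = 72.83 mm

X̄ = 14.44 mm, Ȳ = 72.83 mm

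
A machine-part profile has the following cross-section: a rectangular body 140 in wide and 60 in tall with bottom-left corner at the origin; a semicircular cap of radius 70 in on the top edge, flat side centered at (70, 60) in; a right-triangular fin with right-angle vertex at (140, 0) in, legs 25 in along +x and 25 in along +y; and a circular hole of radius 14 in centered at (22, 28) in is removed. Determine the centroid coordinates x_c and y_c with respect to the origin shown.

x_c = 73.42 in, y_c = 58.75 in

rectangular body: A = 140 × 60 = 8400.00, centroid at (70.00, 30.00).
semicircular top: A = ½π·70² = 7696.90, centroid at (70.00, 89.71).
triangular fin: A = ½·25·25 = 312.50, centroid at (148.33, 8.33).
hole: A = −π·14² = -615.75, centroid at (22.00, 28.00).
ΣA = 15793.65 in², ΣAx_c = 1159590.76 in³, ΣAy_c = 927843.89 in³.
x_c = 1159590.76/15793.65 = 73.42 in; y_c = 927843.89/15793.65 = 58.75 in.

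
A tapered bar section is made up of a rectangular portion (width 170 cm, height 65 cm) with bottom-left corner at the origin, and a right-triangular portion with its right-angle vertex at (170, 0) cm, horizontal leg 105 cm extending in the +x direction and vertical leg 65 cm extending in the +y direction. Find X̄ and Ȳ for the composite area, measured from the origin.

X̄ = 113.31 cm, Ȳ = 29.94 cm

rectangular portion: A = 170 × 65 = 11050.00, centroid at (85.00, 32.50).
triangular portion: A = ½·105·65 = 3412.50, centroid at (205.00, 21.67).
ΣA = 14462.50 cm², ΣAX̄ = 1638812.50 cm³, ΣAȲ = 433062.50 cm³.
X̄ = 1638812.50/14462.50 = 113.31 cm; Ȳ = 433062.50/14462.50 = 29.94 cm.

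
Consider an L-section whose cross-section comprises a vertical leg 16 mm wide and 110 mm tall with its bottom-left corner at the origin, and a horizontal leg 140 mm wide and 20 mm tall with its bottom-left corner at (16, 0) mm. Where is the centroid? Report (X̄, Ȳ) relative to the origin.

Part | A | x̄ᵢ | ȳᵢ | A·x̄ᵢ | A·ȳᵢ
vertical leg | 1760.00 | 8.00 | 55.00 | 14080.00 | 96800.00
horizontal leg | 2800.00 | 86.00 | 10.00 | 240800.00 | 28000.00
Σ | 4560.00 |  |  | 254880.00 | 124800.00
X̄ = 254880.00 / 4560.00 = 55.89 mm
Ȳ = 124800.00 / 4560.00 = 27.37 mm

X̄ = 55.89 mm, Ȳ = 27.37 mm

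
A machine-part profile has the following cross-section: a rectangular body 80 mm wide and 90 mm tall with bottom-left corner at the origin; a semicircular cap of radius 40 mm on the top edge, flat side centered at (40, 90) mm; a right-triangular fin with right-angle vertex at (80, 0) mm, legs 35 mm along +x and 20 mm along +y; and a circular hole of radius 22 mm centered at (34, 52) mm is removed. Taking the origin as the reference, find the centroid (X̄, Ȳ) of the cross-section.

X̄ = 43.18 mm, Ȳ = 60.42 mm

rectangular body: A = 80 × 90 = 7200.00, centroid at (40.00, 45.00).
semicircular top: A = ½π·40² = 2513.27, centroid at (40.00, 106.98).
triangular fin: A = ½·35·20 = 350.00, centroid at (91.67, 6.67).
hole: A = −π·22² = -1520.53, centroid at (34.00, 52.00).
ΣA = 8542.74 mm², ΣAX̄ = 368916.25 mm³, ΣAȲ = 516127.07 mm³.
X̄ = 368916.25/8542.74 = 43.18 mm; Ȳ = 516127.07/8542.74 = 60.42 mm.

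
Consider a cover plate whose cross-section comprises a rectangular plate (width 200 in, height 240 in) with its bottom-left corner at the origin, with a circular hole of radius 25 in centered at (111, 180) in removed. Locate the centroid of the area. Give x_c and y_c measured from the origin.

plate: A = 200 × 240 = 48000.00, centroid at (100.00, 120.00).
hole: A = −π·25² = -1963.50, centroid at (111.00, 180.00).
ΣA = 46036.50 in², ΣAx_c = 4582052.01 in³, ΣAy_c = 5406570.83 in³.
x_c = 4582052.01/46036.50 = 99.53 in; y_c = 5406570.83/46036.50 = 117.44 in.

x_c = 99.53 in, y_c = 117.44 in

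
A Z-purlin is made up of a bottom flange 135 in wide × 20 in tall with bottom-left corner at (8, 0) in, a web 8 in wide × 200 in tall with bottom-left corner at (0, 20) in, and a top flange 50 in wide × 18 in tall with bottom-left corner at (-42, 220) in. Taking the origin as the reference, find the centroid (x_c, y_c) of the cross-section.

bottom flange: A = 135 × 20 = 2700.00, centroid at (75.50, 10.00).
web: A = 8 × 200 = 1600.00, centroid at (4.00, 120.00).
top flange: A = 50 × 18 = 900.00, centroid at (-17.00, 229.00).
ΣA = 5200.00 in², ΣAx_c = 194950.00 in³, ΣAy_c = 425100.00 in³.
x_c = 194950.00/5200.00 = 37.49 in; y_c = 425100.00/5200.00 = 81.75 in.

x_c = 37.49 in, y_c = 81.75 in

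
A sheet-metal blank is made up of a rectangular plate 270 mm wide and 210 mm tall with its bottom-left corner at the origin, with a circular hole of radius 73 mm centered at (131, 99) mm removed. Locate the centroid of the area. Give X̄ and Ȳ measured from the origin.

plate: A = 270 × 210 = 56700.00, centroid at (135.00, 105.00).
hole: A = −π·73² = -16741.55, centroid at (131.00, 99.00).
ΣA = 39958.45 mm²
ΣAX̄ = (56700.00)(135.00) + (-16741.55)(131.00) = 5461357.31 mm³
ΣAȲ = (56700.00)(105.00) + (-16741.55)(99.00) = 4296086.82 mm³
X̄ = 5461357.31 / 39958.45 = 136.68 mm
Ȳ = 4296086.82 / 39958.45 = 107.51 mm

X̄ = 136.68 mm, Ȳ = 107.51 mm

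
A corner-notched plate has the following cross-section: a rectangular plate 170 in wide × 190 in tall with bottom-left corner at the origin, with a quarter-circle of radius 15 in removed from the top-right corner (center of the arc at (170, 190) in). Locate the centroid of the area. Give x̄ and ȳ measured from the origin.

plate: A = 170 × 190 = 32300.00, centroid at (85.00, 95.00).
removed quarter-circle: A = −¼π·15² = -176.71, centroid at (163.63, 183.63).
ΣA = 32123.29 in²
ΣAx̄ = (32300.00)(85.00) + (-176.71)(163.63) = 2716583.52 in³
ΣAȳ = (32300.00)(95.00) + (-176.71)(183.63) = 3036049.23 in³
x̄ = 2716583.52 / 32123.29 = 84.57 in
ȳ = 3036049.23 / 32123.29 = 94.51 in

x̄ = 84.57 in, ȳ = 94.51 in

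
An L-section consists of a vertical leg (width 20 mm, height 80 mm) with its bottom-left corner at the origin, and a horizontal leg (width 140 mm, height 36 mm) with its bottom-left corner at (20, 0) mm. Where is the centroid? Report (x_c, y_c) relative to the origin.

x_c = 70.72 mm, y_c = 23.30 mm

vertical leg: A = 20 × 80 = 1600.00, centroid at (10.00, 40.00).
horizontal leg: A = 140 × 36 = 5040.00, centroid at (90.00, 18.00).
ΣA = 6640.00 mm²
ΣAx_c = (1600.00)(10.00) + (5040.00)(90.00) = 469600.00 mm³
ΣAy_c = (1600.00)(40.00) + (5040.00)(18.00) = 154720.00 mm³
x_c = 469600.00 / 6640.00 = 70.72 mm
y_c = 154720.00 / 6640.00 = 23.30 mm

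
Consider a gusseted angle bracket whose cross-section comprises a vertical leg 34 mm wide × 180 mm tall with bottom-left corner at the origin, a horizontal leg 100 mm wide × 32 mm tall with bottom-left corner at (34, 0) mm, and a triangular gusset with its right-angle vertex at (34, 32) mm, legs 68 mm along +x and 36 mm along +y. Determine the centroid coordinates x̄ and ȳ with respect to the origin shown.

x̄ = 41.94 mm, ȳ = 62.20 mm

vertical leg: A = 34 × 180 = 6120.00, centroid at (17.00, 90.00).
horizontal leg: A = 100 × 32 = 3200.00, centroid at (84.00, 16.00).
gusset: A = ½·68·36 = 1224.00, centroid at (56.67, 44.00).
ΣA = 10544.00 mm², ΣAx̄ = 442200.00 mm³, ΣAȳ = 655856.00 mm³.
x̄ = 442200.00/10544.00 = 41.94 mm; ȳ = 655856.00/10544.00 = 62.20 mm.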